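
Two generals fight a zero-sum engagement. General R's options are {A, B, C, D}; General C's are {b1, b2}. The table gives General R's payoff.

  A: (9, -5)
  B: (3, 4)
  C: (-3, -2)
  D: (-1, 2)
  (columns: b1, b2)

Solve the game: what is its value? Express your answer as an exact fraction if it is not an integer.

Row minima: A → -5, B → 3, C → -3, D → -1; maximin = 3.
Column maxima: b1 → 9, b2 → 4; minimax = 4.
3 ≠ 4, so there is no saddle point; optimal play is mixed.
C is strictly dominated by B, so General R never plays it.
D is strictly dominated by B, so General R never plays it.
On the remaining 2×2 (A, B vs b1, b2):
Let General R play A with probability p. Expected payoff against b1: 9p + 3(1−p) = 6p + 3; against b2: (-5)p + 4(1−p) = −9p + 4.
Setting these equal: 6p + 3 = −9p + 4 ⇒ 15p = 1 ⇒ p = 1/15, and the value is (6)·(1/15) + 3 = 17/5.
For General C: with q = P(b1), equating A's and B's payoffs gives 14q − 5 = −q + 4 ⇒ q = 3/5.

17/5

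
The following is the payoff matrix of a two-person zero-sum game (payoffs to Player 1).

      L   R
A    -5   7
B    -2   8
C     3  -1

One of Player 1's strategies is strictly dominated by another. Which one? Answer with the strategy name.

A

B gives a strictly higher payoff than A against every column: -2 > -5, 8 > 7.
So A is strictly dominated and Player 1 never plays it.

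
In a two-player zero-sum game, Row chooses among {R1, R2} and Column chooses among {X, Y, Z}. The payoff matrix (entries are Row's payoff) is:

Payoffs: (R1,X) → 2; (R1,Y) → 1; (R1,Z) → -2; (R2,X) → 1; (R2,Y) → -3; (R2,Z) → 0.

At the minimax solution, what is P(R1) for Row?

Row minima: R1 → -2, R2 → -3; maximin = -2.
Column maxima: X → 2, Y → 1, Z → 0; minimax = 0.
-2 ≠ 0, so there is no saddle point; optimal play is mixed.
X is strictly dominated by Y (it gives Row strictly more in every row), so Column never plays it.
On the remaining 2×2 (R1, R2 vs Y, Z):
Let Row play R1 with probability p. Expected payoff against Y: 1p + (-3)(1−p) = 4p − 3; against Z: (-2)p + 0(1−p) = −2p.
Setting these equal: 4p − 3 = −2p ⇒ 6p = 3 ⇒ p = 1/2, and the value is (4)·(1/2) − 3 = -1.
For Column: with q = P(Y), equating R1's and R2's payoffs gives 3q − 2 = −3q ⇒ q = 1/3.

1/2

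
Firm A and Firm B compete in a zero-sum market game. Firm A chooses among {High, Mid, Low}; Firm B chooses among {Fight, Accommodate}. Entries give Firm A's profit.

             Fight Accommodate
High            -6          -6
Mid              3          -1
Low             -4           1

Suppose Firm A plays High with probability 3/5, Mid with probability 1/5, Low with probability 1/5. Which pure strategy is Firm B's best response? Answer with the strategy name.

If Firm B plays Fight, Firm A's expected payoff is (3/5)·(-6) + (1/5)·3 + (1/5)·(-4) = -19/5.
If Firm B plays Accommodate, Firm A's expected payoff is (3/5)·(-6) + (1/5)·(-1) + (1/5)·1 = -18/5.
Firm B minimizes Firm A's payoff; the smallest is -19/5, so the best response is Fight.

Fight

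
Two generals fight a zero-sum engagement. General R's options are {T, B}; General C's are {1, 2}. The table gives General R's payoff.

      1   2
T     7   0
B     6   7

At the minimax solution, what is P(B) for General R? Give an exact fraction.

7/8

Row minima: T → 0, B → 6; maximin = 6.
Column maxima: 1 → 7, 2 → 7; minimax = 7.
6 ≠ 7, so there is no saddle point; optimal play is mixed.
Let General R play T with probability p. Expected payoff against 1: 7p + 6(1−p) = p + 6; against 2: 0p + 7(1−p) = −7p + 7.
Setting these equal: p + 6 = −7p + 7 ⇒ 8p = 1 ⇒ p = 1/8, and the value is (1)·(1/8) + 6 = 49/8.
For General C: with q = P(1), equating T's and B's payoffs gives 7q = −q + 7 ⇒ q = 7/8.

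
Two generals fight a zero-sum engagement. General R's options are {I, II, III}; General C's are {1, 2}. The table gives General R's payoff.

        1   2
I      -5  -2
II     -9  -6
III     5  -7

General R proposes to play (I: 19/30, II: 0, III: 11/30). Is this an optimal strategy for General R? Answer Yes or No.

No

Against 1 this mix gives (19/30)·(-5) + (11/30)·5 = -4/3.
Against 2 this mix gives (19/30)·(-2) + (11/30)·(-7) = -23/6.
General C will play 2, holding General R to -23/6. Shifting weight toward the row that does better against 2 would raise this floor (the equalizing mix achieves -3 against both 2 and 1), so the proposed strategy is not optimal.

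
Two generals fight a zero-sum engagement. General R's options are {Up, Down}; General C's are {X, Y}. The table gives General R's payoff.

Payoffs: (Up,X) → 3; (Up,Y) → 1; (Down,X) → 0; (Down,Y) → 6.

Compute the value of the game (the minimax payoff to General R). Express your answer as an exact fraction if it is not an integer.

9/4

Row minima: Up → 1, Down → 0; maximin = 1.
Column maxima: X → 3, Y → 6; minimax = 3.
1 ≠ 3, so there is no saddle point; optimal play is mixed.
Let General R play Up with probability p. Expected payoff against X: 3p + 0(1−p) = 3p; against Y: 1p + 6(1−p) = −5p + 6.
Setting these equal: 3p = −5p + 6 ⇒ 8p = 6 ⇒ p = 3/4, and the value is (3)·(3/4) = 9/4.
For General C: with q = P(X), equating Up's and Down's payoffs gives 2q + 1 = −6q + 6 ⇒ q = 5/8.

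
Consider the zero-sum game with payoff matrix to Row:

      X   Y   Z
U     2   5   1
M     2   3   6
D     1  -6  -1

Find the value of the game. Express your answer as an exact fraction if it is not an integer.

2

Row minima: U → 1, M → 2, D → -6; maximin = 2.
Column maxima: X → 2, Y → 5, Z → 6; minimax = 2.
Since maximin = minimax = 2, there is a saddle point and the value is 2.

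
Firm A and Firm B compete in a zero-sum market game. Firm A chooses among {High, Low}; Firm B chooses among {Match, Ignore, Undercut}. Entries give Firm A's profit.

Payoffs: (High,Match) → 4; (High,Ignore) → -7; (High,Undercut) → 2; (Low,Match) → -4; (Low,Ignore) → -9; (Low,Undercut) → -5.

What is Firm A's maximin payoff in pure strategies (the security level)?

Row minima: High → -7, Low → -9.
The best of these is -7.

-7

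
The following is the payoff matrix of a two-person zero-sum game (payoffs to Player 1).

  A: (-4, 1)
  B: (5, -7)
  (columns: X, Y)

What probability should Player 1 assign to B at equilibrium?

5/17

Row minima: A → -4, B → -7; maximin = -4.
Column maxima: X → 5, Y → 1; minimax = 1.
-4 ≠ 1, so there is no saddle point; optimal play is mixed.
Let Player 1 play A with probability p. Expected payoff against X: (-4)p + 5(1−p) = −9p + 5; against Y: 1p + (-7)(1−p) = 8p − 7.
Setting these equal: −9p + 5 = 8p − 7 ⇒ −17p = -12 ⇒ p = 12/17, and the value is (-9)·(12/17) + 5 = -23/17.
For Player 2: with q = P(X), equating A's and B's payoffs gives −5q + 1 = 12q − 7 ⇒ q = 8/17.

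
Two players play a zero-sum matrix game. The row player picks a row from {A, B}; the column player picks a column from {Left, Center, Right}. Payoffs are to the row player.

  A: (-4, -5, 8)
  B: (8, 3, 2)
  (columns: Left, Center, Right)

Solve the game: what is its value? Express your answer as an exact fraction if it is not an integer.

17/7

Row minima: A → -5, B → 2; maximin = 2.
Column maxima: Left → 8, Center → 3, Right → 8; minimax = 3.
2 ≠ 3, so there is no saddle point; optimal play is mixed.
Left is strictly dominated by Center (it gives the row player strictly more in every row), so the column player never plays it.
On the remaining 2×2 (A, B vs Center, Right):
Let the row player play A with probability p. Expected payoff against Center: (-5)p + 3(1−p) = −8p + 3; against Right: 8p + 2(1−p) = 6p + 2.
Setting these equal: −8p + 3 = 6p + 2 ⇒ −14p = -1 ⇒ p = 1/14, and the value is (-8)·(1/14) + 3 = 17/7.
For the column player: with q = P(Center), equating A's and B's payoffs gives −13q + 8 = q + 2 ⇒ q = 3/7.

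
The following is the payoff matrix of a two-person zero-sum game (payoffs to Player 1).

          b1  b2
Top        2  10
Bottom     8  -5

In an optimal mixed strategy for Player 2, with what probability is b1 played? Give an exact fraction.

Row minima: Top → 2, Bottom → -5; maximin = 2.
Column maxima: b1 → 8, b2 → 10; minimax = 8.
2 ≠ 8, so there is no saddle point; optimal play is mixed.
Let Player 1 play Top with probability p. Expected payoff against b1: 2p + 8(1−p) = −6p + 8; against b2: 10p + (-5)(1−p) = 15p − 5.
Setting these equal: −6p + 8 = 15p − 5 ⇒ −21p = -13 ⇒ p = 13/21, and the value is (-6)·(13/21) + 8 = 30/7.
For Player 2: with q = P(b1), equating Top's and Bottom's payoffs gives −8q + 10 = 13q − 5 ⇒ q = 5/7.

5/7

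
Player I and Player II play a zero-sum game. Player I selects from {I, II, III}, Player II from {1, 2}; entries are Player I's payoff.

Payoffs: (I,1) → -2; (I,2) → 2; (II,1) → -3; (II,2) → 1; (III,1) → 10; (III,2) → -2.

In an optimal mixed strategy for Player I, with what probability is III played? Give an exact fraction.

Row minima: I → -2, II → -3, III → -2; maximin = -2.
Column maxima: 1 → 10, 2 → 2; minimax = 2.
-2 ≠ 2, so there is no saddle point; optimal play is mixed.
II is strictly dominated by I, so Player I never plays it.
On the remaining 2×2 (I, III vs 1, 2):
Let Player I play I with probability p. Expected payoff against 1: (-2)p + 10(1−p) = −12p + 10; against 2: 2p + (-2)(1−p) = 4p − 2.
Setting these equal: −12p + 10 = 4p − 2 ⇒ −16p = -12 ⇒ p = 3/4, and the value is (-12)·(3/4) + 10 = 1.
For Player II: with q = P(1), equating I's and III's payoffs gives −4q + 2 = 12q − 2 ⇒ q = 1/4.

1/4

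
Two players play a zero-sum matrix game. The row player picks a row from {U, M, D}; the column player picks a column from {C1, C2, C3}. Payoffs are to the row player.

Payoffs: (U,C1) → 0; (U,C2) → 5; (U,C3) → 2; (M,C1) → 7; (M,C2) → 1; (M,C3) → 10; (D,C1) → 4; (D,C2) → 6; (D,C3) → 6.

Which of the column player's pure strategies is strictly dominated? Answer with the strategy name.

C1 holds the row player's payoff strictly below C3 in every row: 0 < 2, 7 < 10, 4 < 6.
So C3 is strictly dominated for the column player.

C3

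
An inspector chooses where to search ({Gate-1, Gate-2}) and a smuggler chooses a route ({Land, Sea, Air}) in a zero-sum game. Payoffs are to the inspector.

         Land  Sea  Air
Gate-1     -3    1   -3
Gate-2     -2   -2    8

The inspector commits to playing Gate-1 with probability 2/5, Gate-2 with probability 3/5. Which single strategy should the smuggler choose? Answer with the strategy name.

Land

If the smuggler plays Land, the inspector's expected payoff is (2/5)·(-3) + (3/5)·(-2) = -12/5.
If the smuggler plays Sea, the inspector's expected payoff is (2/5)·1 + (3/5)·(-2) = -4/5.
If the smuggler plays Air, the inspector's expected payoff is (2/5)·(-3) + (3/5)·8 = 18/5.
The smuggler minimizes the inspector's payoff; the smallest is -12/5, so the best response is Land.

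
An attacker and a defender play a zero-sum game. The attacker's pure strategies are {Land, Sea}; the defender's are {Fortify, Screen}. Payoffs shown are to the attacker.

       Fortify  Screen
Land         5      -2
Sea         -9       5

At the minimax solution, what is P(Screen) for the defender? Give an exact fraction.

Row minima: Land → -2, Sea → -9; maximin = -2.
Column maxima: Fortify → 5, Screen → 5; minimax = 5.
-2 ≠ 5, so there is no saddle point; optimal play is mixed.
Let the attacker play Land with probability p. Expected payoff against Fortify: 5p + (-9)(1−p) = 14p − 9; against Screen: (-2)p + 5(1−p) = −7p + 5.
Setting these equal: 14p − 9 = −7p + 5 ⇒ 21p = 14 ⇒ p = 2/3, and the value is (14)·(2/3) − 9 = 1/3.
For the defender: with q = P(Fortify), equating Land's and Sea's payoffs gives 7q − 2 = −14q + 5 ⇒ q = 1/3.

2/3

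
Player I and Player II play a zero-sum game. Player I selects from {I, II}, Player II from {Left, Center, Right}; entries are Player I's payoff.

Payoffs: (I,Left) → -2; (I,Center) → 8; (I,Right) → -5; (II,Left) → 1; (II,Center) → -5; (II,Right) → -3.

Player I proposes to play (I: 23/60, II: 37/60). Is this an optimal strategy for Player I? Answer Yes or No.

No

Against Left this mix gives (23/60)·(-2) + (37/60)·1 = -3/20.
Against Center this mix gives (23/60)·8 + (37/60)·(-5) = -1/60.
Against Right this mix gives (23/60)·(-5) + (37/60)·(-3) = -113/30.
Player II will play Right, holding Player I to -113/30. Shifting weight toward the row that does better against Right would raise this floor (the equalizing mix achieves -49/15 against both Right and Center), so the proposed strategy is not optimal.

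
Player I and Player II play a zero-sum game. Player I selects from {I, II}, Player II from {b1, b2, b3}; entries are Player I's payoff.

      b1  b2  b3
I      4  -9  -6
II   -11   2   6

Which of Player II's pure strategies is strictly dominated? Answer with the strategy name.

b2 holds Player I's payoff strictly below b3 in every row: -9 < -6, 2 < 6.
So b3 is strictly dominated for Player II.

b3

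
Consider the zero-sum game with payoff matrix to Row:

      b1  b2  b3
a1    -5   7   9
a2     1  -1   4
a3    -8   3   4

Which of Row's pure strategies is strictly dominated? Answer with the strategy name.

a3

a1 gives a strictly higher payoff than a3 against every column: -5 > -8, 7 > 3, 9 > 4.
So a3 is strictly dominated and Row never plays it.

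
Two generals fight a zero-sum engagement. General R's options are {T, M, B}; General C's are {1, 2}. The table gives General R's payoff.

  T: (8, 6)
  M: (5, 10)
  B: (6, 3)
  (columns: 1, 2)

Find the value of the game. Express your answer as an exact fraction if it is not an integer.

Row minima: T → 6, M → 5, B → 3; maximin = 6.
Column maxima: 1 → 8, 2 → 10; minimax = 8.
6 ≠ 8, so there is no saddle point; optimal play is mixed.
B is strictly dominated by T, so General R never plays it.
On the remaining 2×2 (T, M vs 1, 2):
Let General R play T with probability p. Expected payoff against 1: 8p + 5(1−p) = 3p + 5; against 2: 6p + 10(1−p) = −4p + 10.
Setting these equal: 3p + 5 = −4p + 10 ⇒ 7p = 5 ⇒ p = 5/7, and the value is (3)·(5/7) + 5 = 50/7.
For General C: with q = P(1), equating T's and M's payoffs gives 2q + 6 = −5q + 10 ⇒ q = 4/7.

50/7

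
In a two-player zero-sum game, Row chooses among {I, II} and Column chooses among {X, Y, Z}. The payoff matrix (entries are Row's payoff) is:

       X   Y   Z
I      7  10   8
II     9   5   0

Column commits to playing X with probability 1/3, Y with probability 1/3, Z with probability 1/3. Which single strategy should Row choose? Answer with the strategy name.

Expected payoff of I: (1/3)·7 + (1/3)·10 + (1/3)·8 = 25/3.
Expected payoff of II: (1/3)·9 + (1/3)·5 + (1/3)·0 = 14/3.
The largest is 25/3, so Row's best response is I.

I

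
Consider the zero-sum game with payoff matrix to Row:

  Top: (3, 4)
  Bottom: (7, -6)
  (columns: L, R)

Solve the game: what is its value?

Row minima: Top → 3, Bottom → -6; maximin = 3.
Column maxima: L → 7, R → 4; minimax = 4.
3 ≠ 4, so there is no saddle point; optimal play is mixed.
Let Row play Top with probability p. Expected payoff against L: 3p + 7(1−p) = −4p + 7; against R: 4p + (-6)(1−p) = 10p − 6.
Setting these equal: −4p + 7 = 10p − 6 ⇒ −14p = -13 ⇒ p = 13/14, and the value is (-4)·(13/14) + 7 = 23/7.
For Column: with q = P(L), equating Top's and Bottom's payoffs gives −q + 4 = 13q − 6 ⇒ q = 5/7.

23/7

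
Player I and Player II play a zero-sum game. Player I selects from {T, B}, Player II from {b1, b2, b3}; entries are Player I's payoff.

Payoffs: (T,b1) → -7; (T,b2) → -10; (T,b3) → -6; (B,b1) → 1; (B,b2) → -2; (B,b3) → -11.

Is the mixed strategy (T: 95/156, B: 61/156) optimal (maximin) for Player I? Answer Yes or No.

Against b1 this mix gives (95/156)·(-7) + (61/156)·1 = -151/39.
Against b2 this mix gives (95/156)·(-10) + (61/156)·(-2) = -268/39.
Against b3 this mix gives (95/156)·(-6) + (61/156)·(-11) = -1241/156.
Player II will play b3, holding Player I to -1241/156. Shifting weight toward the row that does better against b3 would raise this floor (the equalizing mix achieves -98/13 against both b3 and b2), so the proposed strategy is not optimal.

No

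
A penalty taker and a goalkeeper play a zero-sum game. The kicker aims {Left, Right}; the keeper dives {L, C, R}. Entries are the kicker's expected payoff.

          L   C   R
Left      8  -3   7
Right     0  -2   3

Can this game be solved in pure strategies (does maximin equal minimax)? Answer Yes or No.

Yes

Row minima: Left → -3, Right → -2; maximin = -2.
Column maxima: L → 8, C → -2, R → 7; minimax = -2.
maximin = minimax = -2, so a saddle point exists.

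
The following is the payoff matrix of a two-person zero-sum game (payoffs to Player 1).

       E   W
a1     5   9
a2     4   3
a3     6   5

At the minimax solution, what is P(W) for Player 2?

Row minima: a1 → 5, a2 → 3, a3 → 5; maximin = 5.
Column maxima: E → 6, W → 9; minimax = 6.
5 ≠ 6, so there is no saddle point; optimal play is mixed.
a2 is strictly dominated by a1, so Player 1 never plays it.
On the remaining 2×2 (a1, a3 vs E, W):
Let Player 1 play a1 with probability p. Expected payoff against E: 5p + 6(1−p) = −p + 6; against W: 9p + 5(1−p) = 4p + 5.
Setting these equal: −p + 6 = 4p + 5 ⇒ −5p = -1 ⇒ p = 1/5, and the value is (-1)·(1/5) + 6 = 29/5.
For Player 2: with q = P(E), equating a1's and a3's payoffs gives −4q + 9 = q + 5 ⇒ q = 4/5.

1/5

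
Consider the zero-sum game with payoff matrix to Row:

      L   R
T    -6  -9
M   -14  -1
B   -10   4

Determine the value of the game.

Row minima: T → -9, M → -14, B → -10; maximin = -9.
Column maxima: L → -6, R → 4; minimax = -6.
-9 ≠ -6, so there is no saddle point; optimal play is mixed.
M is strictly dominated by B, so Row never plays it.
On the remaining 2×2 (T, B vs L, R):
Let Row play T with probability p. Expected payoff against L: (-6)p + (-10)(1−p) = 4p − 10; against R: (-9)p + 4(1−p) = −13p + 4.
Setting these equal: 4p − 10 = −13p + 4 ⇒ 17p = 14 ⇒ p = 14/17, and the value is (4)·(14/17) − 10 = -114/17.
For Column: with q = P(L), equating T's and B's payoffs gives 3q − 9 = −14q + 4 ⇒ q = 13/17.

-114/17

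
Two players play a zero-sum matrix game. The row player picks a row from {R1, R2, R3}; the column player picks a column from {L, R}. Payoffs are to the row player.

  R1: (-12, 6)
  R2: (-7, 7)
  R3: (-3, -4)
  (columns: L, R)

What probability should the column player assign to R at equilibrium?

Row minima: R1 → -12, R2 → -7, R3 → -4; maximin = -4.
Column maxima: L → -3, R → 7; minimax = -3.
-4 ≠ -3, so there is no saddle point; optimal play is mixed.
R1 is strictly dominated by R2, so the row player never plays it.
On the remaining 2×2 (R2, R3 vs L, R):
Let the row player play R2 with probability p. Expected payoff against L: (-7)p + (-3)(1−p) = −4p − 3; against R: 7p + (-4)(1−p) = 11p − 4.
Setting these equal: −4p − 3 = 11p − 4 ⇒ −15p = -1 ⇒ p = 1/15, and the value is (-4)·(1/15) − 3 = -49/15.
For the column player: with q = P(L), equating R2's and R3's payoffs gives −14q + 7 = q − 4 ⇒ q = 11/15.

4/15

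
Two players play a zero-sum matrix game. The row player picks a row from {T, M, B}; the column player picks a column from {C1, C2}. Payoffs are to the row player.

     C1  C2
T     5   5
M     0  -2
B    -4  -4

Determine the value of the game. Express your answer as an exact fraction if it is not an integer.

5

Row minima: T → 5, M → -2, B → -4; maximin = 5.
Column maxima: C1 → 5, C2 → 5; minimax = 5.
Since maximin = minimax = 5, there is a saddle point and the value is 5.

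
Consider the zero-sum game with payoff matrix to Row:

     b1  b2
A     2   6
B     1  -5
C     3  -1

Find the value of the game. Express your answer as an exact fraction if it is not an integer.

Row minima: A → 2, B → -5, C → -1; maximin = 2.
Column maxima: b1 → 3, b2 → 6; minimax = 3.
2 ≠ 3, so there is no saddle point; optimal play is mixed.
B is strictly dominated by A, so Row never plays it.
On the remaining 2×2 (A, C vs b1, b2):
Let Row play A with probability p. Expected payoff against b1: 2p + 3(1−p) = −p + 3; against b2: 6p + (-1)(1−p) = 7p − 1.
Setting these equal: −p + 3 = 7p − 1 ⇒ −8p = -4 ⇒ p = 1/2, and the value is (-1)·(1/2) + 3 = 5/2.
For Column: with q = P(b1), equating A's and C's payoffs gives −4q + 6 = 4q − 1 ⇒ q = 7/8.

5/2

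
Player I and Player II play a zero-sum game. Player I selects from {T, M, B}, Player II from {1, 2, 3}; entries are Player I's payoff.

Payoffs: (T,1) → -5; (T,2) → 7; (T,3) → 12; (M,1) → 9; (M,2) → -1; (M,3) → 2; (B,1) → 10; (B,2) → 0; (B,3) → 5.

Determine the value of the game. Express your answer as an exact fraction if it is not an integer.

Row minima: T → -5, M → -1, B → 0; maximin = 0.
Column maxima: 1 → 10, 2 → 7, 3 → 12; minimax = 7.
0 ≠ 7, so there is no saddle point; optimal play is mixed.
M is strictly dominated by B, so Player I never plays it.
3 is strictly dominated by 2 (it gives Player I strictly more in every row), so Player II never plays it.
On the remaining 2×2 (T, B vs 1, 2):
Let Player I play T with probability p. Expected payoff against 1: (-5)p + 10(1−p) = −15p + 10; against 2: 7p + 0(1−p) = 7p.
Setting these equal: −15p + 10 = 7p ⇒ −22p = -10 ⇒ p = 5/11, and the value is (-15)·(5/11) + 10 = 35/11.
For Player II: with q = P(1), equating T's and B's payoffs gives −12q + 7 = 10q ⇒ q = 7/22.

35/11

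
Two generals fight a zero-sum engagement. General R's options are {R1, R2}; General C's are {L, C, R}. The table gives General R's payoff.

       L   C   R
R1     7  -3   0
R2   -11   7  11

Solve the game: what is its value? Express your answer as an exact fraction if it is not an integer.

4/7

Row minima: R1 → -3, R2 → -11; maximin = -3.
Column maxima: L → 7, C → 7, R → 11; minimax = 7.
-3 ≠ 7, so there is no saddle point; optimal play is mixed.
R is strictly dominated by C (it gives General R strictly more in every row), so General C never plays it.
On the remaining 2×2 (R1, R2 vs L, C):
Let General R play R1 with probability p. Expected payoff against L: 7p + (-11)(1−p) = 18p − 11; against C: (-3)p + 7(1−p) = −10p + 7.
Setting these equal: 18p − 11 = −10p + 7 ⇒ 28p = 18 ⇒ p = 9/14, and the value is (18)·(9/14) − 11 = 4/7.
For General C: with q = P(L), equating R1's and R2's payoffs gives 10q − 3 = −18q + 7 ⇒ q = 5/14.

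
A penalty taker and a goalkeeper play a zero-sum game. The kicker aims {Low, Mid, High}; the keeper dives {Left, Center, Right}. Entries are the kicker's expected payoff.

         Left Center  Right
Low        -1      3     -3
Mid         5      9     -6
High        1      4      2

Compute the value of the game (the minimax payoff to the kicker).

Row minima: Low → -3, Mid → -6, High → 1; maximin = 1.
Column maxima: Left → 5, Center → 9, Right → 2; minimax = 2.
1 ≠ 2, so there is no saddle point; optimal play is mixed.
Low is strictly dominated by High, so the kicker never plays it.
Center is strictly dominated by Left (it gives the kicker strictly more in every row), so the keeper never plays it.
On the remaining 2×2 (Mid, High vs Left, Right):
Let the kicker play Mid with probability p. Expected payoff against Left: 5p + 1(1−p) = 4p + 1; against Right: (-6)p + 2(1−p) = −8p + 2.
Setting these equal: 4p + 1 = −8p + 2 ⇒ 12p = 1 ⇒ p = 1/12, and the value is (4)·(1/12) + 1 = 4/3.
For the keeper: with q = P(Left), equating Mid's and High's payoffs gives 11q − 6 = −q + 2 ⇒ q = 2/3.

4/3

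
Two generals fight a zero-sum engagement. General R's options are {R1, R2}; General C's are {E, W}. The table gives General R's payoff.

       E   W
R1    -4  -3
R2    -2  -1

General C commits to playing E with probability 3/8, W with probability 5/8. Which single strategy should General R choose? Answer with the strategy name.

Expected payoff of R1: (3/8)·(-4) + (5/8)·(-3) = -27/8.
Expected payoff of R2: (3/8)·(-2) + (5/8)·(-1) = -11/8.
The largest is -11/8, so General R's best response is R2.

R2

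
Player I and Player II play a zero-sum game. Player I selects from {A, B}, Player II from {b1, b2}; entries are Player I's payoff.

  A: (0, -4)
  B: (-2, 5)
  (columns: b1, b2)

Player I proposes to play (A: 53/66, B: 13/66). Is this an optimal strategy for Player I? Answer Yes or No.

Against b1 this mix gives (53/66)·0 + (13/66)·(-2) = -13/33.
Against b2 this mix gives (53/66)·(-4) + (13/66)·5 = -49/22.
Player II will play b2, holding Player I to -49/22. Shifting weight toward the row that does better against b2 would raise this floor (the equalizing mix achieves -8/11 against both b2 and b1), so the proposed strategy is not optimal.

No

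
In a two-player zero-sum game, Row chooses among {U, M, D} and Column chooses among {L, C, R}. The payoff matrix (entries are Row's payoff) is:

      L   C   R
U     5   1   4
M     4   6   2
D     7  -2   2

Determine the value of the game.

22/7

Row minima: U → 1, M → 2, D → -2; maximin = 2.
Column maxima: L → 7, C → 6, R → 4; minimax = 4.
2 ≠ 4, so there is no saddle point; optimal play is mixed.
L is strictly dominated by R (it gives Row strictly more in every row), so Column never plays it.
With L eliminated, D is strictly dominated by U (U gives Row strictly more in every remaining column), so Row never plays it.
On the remaining 2×2 (U, M vs C, R):
Let Row play U with probability p. Expected payoff against C: 1p + 6(1−p) = −5p + 6; against R: 4p + 2(1−p) = 2p + 2.
Setting these equal: −5p + 6 = 2p + 2 ⇒ −7p = -4 ⇒ p = 4/7, and the value is (-5)·(4/7) + 6 = 22/7.
For Column: with q = P(C), equating U's and M's payoffs gives −3q + 4 = 4q + 2 ⇒ q = 2/7.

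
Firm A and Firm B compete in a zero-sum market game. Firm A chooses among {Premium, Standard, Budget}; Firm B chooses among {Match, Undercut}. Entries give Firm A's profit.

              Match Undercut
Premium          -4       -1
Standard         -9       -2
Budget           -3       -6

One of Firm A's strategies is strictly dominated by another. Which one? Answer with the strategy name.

Premium gives a strictly higher payoff than Standard against every column: -4 > -9, -1 > -2.
So Standard is strictly dominated and Firm A never plays it.

Standard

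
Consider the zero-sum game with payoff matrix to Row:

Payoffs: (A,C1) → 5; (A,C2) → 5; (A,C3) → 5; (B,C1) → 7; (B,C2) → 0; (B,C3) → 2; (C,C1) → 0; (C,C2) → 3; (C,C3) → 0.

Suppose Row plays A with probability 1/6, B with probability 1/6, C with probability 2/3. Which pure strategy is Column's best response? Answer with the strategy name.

If Column plays C1, Row's expected payoff is (1/6)·5 + (1/6)·7 + (2/3)·0 = 2.
If Column plays C2, Row's expected payoff is (1/6)·5 + (1/6)·0 + (2/3)·3 = 17/6.
If Column plays C3, Row's expected payoff is (1/6)·5 + (1/6)·2 + (2/3)·0 = 7/6.
Column minimizes Row's payoff; the smallest is 7/6, so the best response is C3.

C3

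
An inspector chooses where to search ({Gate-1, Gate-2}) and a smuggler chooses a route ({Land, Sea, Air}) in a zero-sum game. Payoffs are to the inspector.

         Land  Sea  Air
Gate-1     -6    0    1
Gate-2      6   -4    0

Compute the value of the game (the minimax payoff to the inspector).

Row minima: Gate-1 → -6, Gate-2 → -4; maximin = -4.
Column maxima: Land → 6, Sea → 0, Air → 1; minimax = 0.
-4 ≠ 0, so there is no saddle point; optimal play is mixed.
Air is strictly dominated by Sea (it gives the inspector strictly more in every row), so the smuggler never plays it.
On the remaining 2×2 (Gate-1, Gate-2 vs Land, Sea):
Let the inspector play Gate-1 with probability p. Expected payoff against Land: (-6)p + 6(1−p) = −12p + 6; against Sea: 0p + (-4)(1−p) = 4p − 4.
Setting these equal: −12p + 6 = 4p − 4 ⇒ −16p = -10 ⇒ p = 5/8, and the value is (-12)·(5/8) + 6 = -3/2.
For the smuggler: with q = P(Land), equating Gate-1's and Gate-2's payoffs gives −6q = 10q − 4 ⇒ q = 1/4.

-3/2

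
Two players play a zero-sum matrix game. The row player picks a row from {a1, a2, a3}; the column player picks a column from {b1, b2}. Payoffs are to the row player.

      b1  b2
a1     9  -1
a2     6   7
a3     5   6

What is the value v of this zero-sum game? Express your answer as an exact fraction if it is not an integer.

Row minima: a1 → -1, a2 → 6, a3 → 5; maximin = 6.
Column maxima: b1 → 9, b2 → 7; minimax = 7.
6 ≠ 7, so there is no saddle point; optimal play is mixed.
a3 is strictly dominated by a2, so the row player never plays it.
On the remaining 2×2 (a1, a2 vs b1, b2):
Let the row player play a1 with probability p. Expected payoff against b1: 9p + 6(1−p) = 3p + 6; against b2: (-1)p + 7(1−p) = −8p + 7.
Setting these equal: 3p + 6 = −8p + 7 ⇒ 11p = 1 ⇒ p = 1/11, and the value is (3)·(1/11) + 6 = 69/11.
For the column player: with q = P(b1), equating a1's and a2's payoffs gives 10q − 1 = −q + 7 ⇒ q = 8/11.

69/11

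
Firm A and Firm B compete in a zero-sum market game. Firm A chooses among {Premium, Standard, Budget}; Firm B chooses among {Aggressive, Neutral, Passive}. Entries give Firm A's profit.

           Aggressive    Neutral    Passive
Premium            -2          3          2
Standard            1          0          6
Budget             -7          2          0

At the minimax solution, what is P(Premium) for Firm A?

Row minima: Premium → -2, Standard → 0, Budget → -7; maximin = 0.
Column maxima: Aggressive → 1, Neutral → 3, Passive → 6; minimax = 1.
0 ≠ 1, so there is no saddle point; optimal play is mixed.
Budget is strictly dominated by Premium, so Firm A never plays it.
Passive is strictly dominated by Aggressive (it gives Firm A strictly more in every row), so Firm B never plays it.
On the remaining 2×2 (Premium, Standard vs Aggressive, Neutral):
Let Firm A play Premium with probability p. Expected payoff against Aggressive: (-2)p + 1(1−p) = −3p + 1; against Neutral: 3p + 0(1−p) = 3p.
Setting these equal: −3p + 1 = 3p ⇒ −6p = -1 ⇒ p = 1/6, and the value is (-3)·(1/6) + 1 = 1/2.
For Firm B: with q = P(Aggressive), equating Premium's and Standard's payoffs gives −5q + 3 = q ⇒ q = 1/2.

1/6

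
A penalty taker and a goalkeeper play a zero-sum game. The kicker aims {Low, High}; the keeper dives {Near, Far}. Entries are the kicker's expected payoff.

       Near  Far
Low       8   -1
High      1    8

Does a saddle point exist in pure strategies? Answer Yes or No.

Row minima: Low → -1, High → 1; maximin = 1.
Column maxima: Near → 8, Far → 8; minimax = 8.
1 ≠ 8, so no pure-strategy equilibrium exists.

No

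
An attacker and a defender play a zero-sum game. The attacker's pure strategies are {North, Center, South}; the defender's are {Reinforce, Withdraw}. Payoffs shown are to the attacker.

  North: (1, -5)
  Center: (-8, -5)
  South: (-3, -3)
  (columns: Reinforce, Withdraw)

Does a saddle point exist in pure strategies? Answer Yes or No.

Row minima: North → -5, Center → -8, South → -3; maximin = -3.
Column maxima: Reinforce → 1, Withdraw → -3; minimax = -3.
maximin = minimax = -3, so a saddle point exists.

Yes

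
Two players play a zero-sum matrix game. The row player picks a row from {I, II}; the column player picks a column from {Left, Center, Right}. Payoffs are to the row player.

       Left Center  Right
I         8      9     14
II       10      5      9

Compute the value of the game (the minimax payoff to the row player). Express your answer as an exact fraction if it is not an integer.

Row minima: I → 8, II → 5; maximin = 8.
Column maxima: Left → 10, Center → 9, Right → 14; minimax = 9.
8 ≠ 9, so there is no saddle point; optimal play is mixed.
Right is strictly dominated by Center (it gives the row player strictly more in every row), so the column player never plays it.
On the remaining 2×2 (I, II vs Left, Center):
Let the row player play I with probability p. Expected payoff against Left: 8p + 10(1−p) = −2p + 10; against Center: 9p + 5(1−p) = 4p + 5.
Setting these equal: −2p + 10 = 4p + 5 ⇒ −6p = -5 ⇒ p = 5/6, and the value is (-2)·(5/6) + 10 = 25/3.
For the column player: with q = P(Left), equating I's and II's payoffs gives −q + 9 = 5q + 5 ⇒ q = 2/3.

25/3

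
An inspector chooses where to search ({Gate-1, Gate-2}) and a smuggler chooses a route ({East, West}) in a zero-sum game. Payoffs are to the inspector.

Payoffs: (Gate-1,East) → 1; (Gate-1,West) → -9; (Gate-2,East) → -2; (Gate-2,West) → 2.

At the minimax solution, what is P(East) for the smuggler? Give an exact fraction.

Row minima: Gate-1 → -9, Gate-2 → -2; maximin = -2.
Column maxima: East → 1, West → 2; minimax = 1.
-2 ≠ 1, so there is no saddle point; optimal play is mixed.
Let the inspector play Gate-1 with probability p. Expected payoff against East: 1p + (-2)(1−p) = 3p − 2; against West: (-9)p + 2(1−p) = −11p + 2.
Setting these equal: 3p − 2 = −11p + 2 ⇒ 14p = 4 ⇒ p = 2/7, and the value is (3)·(2/7) − 2 = -8/7.
For the smuggler: with q = P(East), equating Gate-1's and Gate-2's payoffs gives 10q − 9 = −4q + 2 ⇒ q = 11/14.

11/14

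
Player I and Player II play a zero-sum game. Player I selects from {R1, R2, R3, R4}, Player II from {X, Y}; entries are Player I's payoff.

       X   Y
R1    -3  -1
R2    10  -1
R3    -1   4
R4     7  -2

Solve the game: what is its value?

39/16

Row minima: R1 → -3, R2 → -1, R3 → -1, R4 → -2; maximin = -1.
Column maxima: X → 10, Y → 4; minimax = 4.
-1 ≠ 4, so there is no saddle point; optimal play is mixed.
R1 is strictly dominated by R3, so Player I never plays it.
R4 is strictly dominated by R2, so Player I never plays it.
On the remaining 2×2 (R2, R3 vs X, Y):
Let Player I play R2 with probability p. Expected payoff against X: 10p + (-1)(1−p) = 11p − 1; against Y: (-1)p + 4(1−p) = −5p + 4.
Setting these equal: 11p − 1 = −5p + 4 ⇒ 16p = 5 ⇒ p = 5/16, and the value is (11)·(5/16) − 1 = 39/16.
For Player II: with q = P(X), equating R2's and R3's payoffs gives 11q − 1 = −5q + 4 ⇒ q = 5/16.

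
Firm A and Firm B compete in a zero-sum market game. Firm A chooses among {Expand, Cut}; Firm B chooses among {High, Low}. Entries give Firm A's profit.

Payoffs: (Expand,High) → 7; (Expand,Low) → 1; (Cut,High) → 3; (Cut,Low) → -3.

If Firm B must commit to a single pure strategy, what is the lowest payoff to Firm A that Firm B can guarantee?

Column maxima: High → 7, Low → 1.
The smallest of these is 1.

1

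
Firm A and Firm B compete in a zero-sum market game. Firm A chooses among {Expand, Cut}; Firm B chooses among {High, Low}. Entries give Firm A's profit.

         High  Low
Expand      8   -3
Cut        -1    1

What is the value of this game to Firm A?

5/13

Row minima: Expand → -3, Cut → -1; maximin = -1.
Column maxima: High → 8, Low → 1; minimax = 1.
-1 ≠ 1, so there is no saddle point; optimal play is mixed.
Let Firm A play Expand with probability p. Expected payoff against High: 8p + (-1)(1−p) = 9p − 1; against Low: (-3)p + 1(1−p) = −4p + 1.
Setting these equal: 9p − 1 = −4p + 1 ⇒ 13p = 2 ⇒ p = 2/13, and the value is (9)·(2/13) − 1 = 5/13.
For Firm B: with q = P(High), equating Expand's and Cut's payoffs gives 11q − 3 = −2q + 1 ⇒ q = 4/13.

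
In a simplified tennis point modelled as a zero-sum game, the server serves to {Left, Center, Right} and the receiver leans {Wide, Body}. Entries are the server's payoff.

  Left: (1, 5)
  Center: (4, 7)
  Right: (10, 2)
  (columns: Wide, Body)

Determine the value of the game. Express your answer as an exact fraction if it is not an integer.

Row minima: Left → 1, Center → 4, Right → 2; maximin = 4.
Column maxima: Wide → 10, Body → 7; minimax = 7.
4 ≠ 7, so there is no saddle point; optimal play is mixed.
Left is strictly dominated by Center, so the server never plays it.
On the remaining 2×2 (Center, Right vs Wide, Body):
Let the server play Center with probability p. Expected payoff against Wide: 4p + 10(1−p) = −6p + 10; against Body: 7p + 2(1−p) = 5p + 2.
Setting these equal: −6p + 10 = 5p + 2 ⇒ −11p = -8 ⇒ p = 8/11, and the value is (-6)·(8/11) + 10 = 62/11.
For the receiver: with q = P(Wide), equating Center's and Right's payoffs gives −3q + 7 = 8q + 2 ⇒ q = 5/11.

62/11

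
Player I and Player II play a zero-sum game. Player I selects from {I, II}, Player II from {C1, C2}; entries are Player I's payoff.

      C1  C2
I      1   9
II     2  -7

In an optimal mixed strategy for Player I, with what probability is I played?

9/17

Row minima: I → 1, II → -7; maximin = 1.
Column maxima: C1 → 2, C2 → 9; minimax = 2.
1 ≠ 2, so there is no saddle point; optimal play is mixed.
Let Player I play I with probability p. Expected payoff against C1: 1p + 2(1−p) = −p + 2; against C2: 9p + (-7)(1−p) = 16p − 7.
Setting these equal: −p + 2 = 16p − 7 ⇒ −17p = -9 ⇒ p = 9/17, and the value is (-1)·(9/17) + 2 = 25/17.
For Player II: with q = P(C1), equating I's and II's payoffs gives −8q + 9 = 9q − 7 ⇒ q = 16/17.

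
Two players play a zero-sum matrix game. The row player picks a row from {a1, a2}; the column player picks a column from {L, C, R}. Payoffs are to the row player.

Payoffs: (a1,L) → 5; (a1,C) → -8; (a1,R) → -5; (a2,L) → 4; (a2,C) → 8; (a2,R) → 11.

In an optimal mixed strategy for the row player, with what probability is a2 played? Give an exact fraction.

13/17

Row minima: a1 → -8, a2 → 4; maximin = 4.
Column maxima: L → 5, C → 8, R → 11; minimax = 5.
4 ≠ 5, so there is no saddle point; optimal play is mixed.
R is strictly dominated by C (it gives the row player strictly more in every row), so the column player never plays it.
On the remaining 2×2 (a1, a2 vs L, C):
Let the row player play a1 with probability p. Expected payoff against L: 5p + 4(1−p) = p + 4; against C: (-8)p + 8(1−p) = −16p + 8.
Setting these equal: p + 4 = −16p + 8 ⇒ 17p = 4 ⇒ p = 4/17, and the value is (1)·(4/17) + 4 = 72/17.
For the column player: with q = P(L), equating a1's and a2's payoffs gives 13q − 8 = −4q + 8 ⇒ q = 16/17.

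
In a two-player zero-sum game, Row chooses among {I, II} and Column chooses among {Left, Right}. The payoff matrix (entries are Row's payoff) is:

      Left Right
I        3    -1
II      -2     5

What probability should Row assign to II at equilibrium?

Row minima: I → -1, II → -2; maximin = -1.
Column maxima: Left → 3, Right → 5; minimax = 3.
-1 ≠ 3, so there is no saddle point; optimal play is mixed.
Let Row play I with probability p. Expected payoff against Left: 3p + (-2)(1−p) = 5p − 2; against Right: (-1)p + 5(1−p) = −6p + 5.
Setting these equal: 5p − 2 = −6p + 5 ⇒ 11p = 7 ⇒ p = 7/11, and the value is (5)·(7/11) − 2 = 13/11.
For Column: with q = P(Left), equating I's and II's payoffs gives 4q − 1 = −7q + 5 ⇒ q = 6/11.

4/11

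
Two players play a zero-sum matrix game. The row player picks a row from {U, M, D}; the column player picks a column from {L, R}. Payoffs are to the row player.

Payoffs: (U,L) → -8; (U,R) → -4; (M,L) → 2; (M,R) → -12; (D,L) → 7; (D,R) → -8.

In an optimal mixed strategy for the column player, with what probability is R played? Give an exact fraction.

Row minima: U → -8, M → -12, D → -8; maximin = -8.
Column maxima: L → 7, R → -4; minimax = -4.
-8 ≠ -4, so there is no saddle point; optimal play is mixed.
M is strictly dominated by D, so the row player never plays it.
On the remaining 2×2 (U, D vs L, R):
Let the row player play U with probability p. Expected payoff against L: (-8)p + 7(1−p) = −15p + 7; against R: (-4)p + (-8)(1−p) = 4p − 8.
Setting these equal: −15p + 7 = 4p − 8 ⇒ −19p = -15 ⇒ p = 15/19, and the value is (-15)·(15/19) + 7 = -92/19.
For the column player: with q = P(L), equating U's and D's payoffs gives −4q − 4 = 15q − 8 ⇒ q = 4/19.

15/19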